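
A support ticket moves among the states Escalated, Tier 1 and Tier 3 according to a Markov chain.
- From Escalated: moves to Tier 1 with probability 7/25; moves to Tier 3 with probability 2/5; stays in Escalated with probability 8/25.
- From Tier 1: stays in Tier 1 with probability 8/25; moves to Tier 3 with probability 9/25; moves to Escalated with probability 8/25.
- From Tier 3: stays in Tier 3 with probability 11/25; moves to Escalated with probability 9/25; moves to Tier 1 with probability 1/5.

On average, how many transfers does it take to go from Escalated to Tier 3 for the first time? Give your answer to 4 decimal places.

Let t(s) be the expected number of transfers to first reach Tier 3 from state s, with t(Tier 3) = 0. Conditioning on the first transfer:
t(Escalated) = 1 + 0.32·t(Escalated) + 0.28·t(Tier 1)
t(Tier 1) = 1 + 0.32·t(Escalated) + 0.32·t(Tier 1)
Solving: t(Escalated) = 2.5751, t(Tier 1) = 2.6824.
Expected transfers from Escalated to Tier 3: 2.5751.

2.5751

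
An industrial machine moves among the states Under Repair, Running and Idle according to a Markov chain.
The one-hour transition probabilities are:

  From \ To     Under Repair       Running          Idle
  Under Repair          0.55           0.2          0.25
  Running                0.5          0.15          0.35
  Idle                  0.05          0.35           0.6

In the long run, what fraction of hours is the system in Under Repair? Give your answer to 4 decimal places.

0.3258

Let the stationary distribution be π with π = πP and π_1 + π_2 + π_3 = 1.
π_1 = 0.55·π_1 + 0.5·π_2 + 0.05·π_3
π_2 = 0.2·π_1 + 0.15·π_2 + 0.35·π_3
Solving with the normalization constraint gives π = (0.3258, 0.2509, 0.4232).
So the stationary probability of Under Repair is 0.3258.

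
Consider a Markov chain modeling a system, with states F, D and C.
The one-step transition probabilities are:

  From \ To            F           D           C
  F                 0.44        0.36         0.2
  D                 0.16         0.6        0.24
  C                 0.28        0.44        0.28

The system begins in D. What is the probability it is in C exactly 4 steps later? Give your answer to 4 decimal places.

Propagate the distribution vector 4 steps from D.
After 0 steps: (0.0000, 1.0000, 0.0000)
After 1 step: (0.1600, 0.6000, 0.2400)
After 2 steps: (0.2336, 0.5232, 0.2432)
After 3 steps: (0.2546, 0.5050, 0.2404)
After 4 steps: (0.2601, 0.5004, 0.2394)
P(in C after 4 steps) = 0.2394

0.2394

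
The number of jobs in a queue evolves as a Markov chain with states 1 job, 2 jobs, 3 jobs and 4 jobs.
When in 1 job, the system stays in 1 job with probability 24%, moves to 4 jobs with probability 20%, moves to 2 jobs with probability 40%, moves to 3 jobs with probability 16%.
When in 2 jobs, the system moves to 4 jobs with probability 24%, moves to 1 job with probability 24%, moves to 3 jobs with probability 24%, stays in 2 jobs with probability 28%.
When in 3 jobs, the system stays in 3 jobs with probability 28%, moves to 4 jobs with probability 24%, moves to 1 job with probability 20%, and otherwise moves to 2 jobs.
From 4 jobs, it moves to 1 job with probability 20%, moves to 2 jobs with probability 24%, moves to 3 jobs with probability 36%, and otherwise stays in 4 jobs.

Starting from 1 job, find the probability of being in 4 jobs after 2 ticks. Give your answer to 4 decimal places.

0.2224

Propagate the distribution vector 2 ticks from 1 job.
After 0 ticks: (1.0000, 0.0000, 0.0000, 0.0000)
After 1 tick: (0.2400, 0.4000, 0.1600, 0.2000)
After 2 ticks: (0.2256, 0.3008, 0.2512, 0.2224)
P(in 4 jobs after 2 ticks) = 0.2224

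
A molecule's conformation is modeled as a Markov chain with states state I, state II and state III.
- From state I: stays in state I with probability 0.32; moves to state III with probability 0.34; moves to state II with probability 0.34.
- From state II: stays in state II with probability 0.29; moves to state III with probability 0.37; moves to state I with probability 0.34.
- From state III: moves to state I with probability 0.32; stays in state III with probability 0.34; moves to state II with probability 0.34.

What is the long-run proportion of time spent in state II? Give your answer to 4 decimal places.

0.3238

Let the stationary distribution be π with π = πP and π_1 + π_2 + π_3 = 1.
π_1 = 0.32·π_1 + 0.34·π_2 + 0.32·π_3
π_2 = 0.34·π_1 + 0.29·π_2 + 0.34·π_3
Solving with the normalization constraint gives π = (0.3265, 0.3238, 0.3497).
So the stationary probability of state II is 0.3238.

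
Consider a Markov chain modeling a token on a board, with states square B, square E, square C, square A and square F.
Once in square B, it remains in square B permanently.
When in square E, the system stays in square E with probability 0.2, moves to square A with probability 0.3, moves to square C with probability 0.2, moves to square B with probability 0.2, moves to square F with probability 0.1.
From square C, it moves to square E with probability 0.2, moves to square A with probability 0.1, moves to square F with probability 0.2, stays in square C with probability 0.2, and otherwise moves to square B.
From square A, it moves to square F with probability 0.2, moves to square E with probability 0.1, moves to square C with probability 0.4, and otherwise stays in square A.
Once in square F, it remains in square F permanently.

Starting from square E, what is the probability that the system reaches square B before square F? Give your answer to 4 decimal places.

0.5385

Let h(s) be the probability of absorption at square B starting from transient state s. Then h(square B) = 1 and h(square F) = 0. By first-step analysis:
h(square E) = 0.2·1 + 0.2·h(square E) + 0.2·h(square C) + 0.3·h(square A) + 0.1·0
h(square C) = 0.3·1 + 0.2·h(square E) + 0.2·h(square C) + 0.1·h(square A) + 0.2·0
h(square A) = 0.1·h(square E) + 0.4·h(square C) + 0.3·h(square A) + 0.2·0
Solving: h(square E) = 0.5385, h(square C) = 0.5592, h(square A) = 0.3964.
Starting from square E, the probability is 0.5385.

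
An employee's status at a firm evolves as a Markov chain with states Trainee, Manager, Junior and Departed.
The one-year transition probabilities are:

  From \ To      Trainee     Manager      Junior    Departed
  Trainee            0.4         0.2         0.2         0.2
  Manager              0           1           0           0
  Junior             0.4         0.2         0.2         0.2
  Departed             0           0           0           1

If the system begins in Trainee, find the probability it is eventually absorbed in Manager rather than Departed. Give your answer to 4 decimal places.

Let h(s) be the probability of absorption at Manager starting from transient state s. Then h(Manager) = 1 and h(Departed) = 0. By first-step analysis:
h(Trainee) = 0.4·h(Trainee) + 0.2·1 + 0.2·h(Junior) + 0.2·0
h(Junior) = 0.4·h(Trainee) + 0.2·1 + 0.2·h(Junior) + 0.2·0
Solving: h(Trainee) = 0.5000, h(Junior) = 0.5000.
Starting from Trainee, the probability is 0.5000.

0.5000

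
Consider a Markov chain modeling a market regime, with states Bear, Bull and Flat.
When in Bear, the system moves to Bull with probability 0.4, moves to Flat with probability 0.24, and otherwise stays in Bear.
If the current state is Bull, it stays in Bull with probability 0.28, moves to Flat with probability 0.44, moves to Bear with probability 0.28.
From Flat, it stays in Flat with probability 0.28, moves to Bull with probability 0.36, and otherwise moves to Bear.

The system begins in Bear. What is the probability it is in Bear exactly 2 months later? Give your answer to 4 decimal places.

0.3280

Sum over the intermediate state after 1 month:
P = P(Bear→Bear)·P(Bear→Bear) + P(Bear→Bull)·P(Bull→Bear) + P(Bear→Flat)·P(Flat→Bear)
  = 0.36×0.36 + 0.4×0.28 + 0.24×0.36
  = 0.1296 + 0.1120 + 0.0864 = 0.3280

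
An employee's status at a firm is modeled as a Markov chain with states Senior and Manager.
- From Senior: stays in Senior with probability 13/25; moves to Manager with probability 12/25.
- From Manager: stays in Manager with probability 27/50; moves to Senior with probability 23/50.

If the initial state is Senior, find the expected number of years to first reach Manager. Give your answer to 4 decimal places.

2.0833

Let t(s) be the expected number of years to first reach Manager from state s, with t(Manager) = 0. Conditioning on the first year:
t(Senior) = 1 + 0.52·t(Senior)
Solving: t(Senior) = 2.0833.
Expected years from Senior to Manager: 2.0833.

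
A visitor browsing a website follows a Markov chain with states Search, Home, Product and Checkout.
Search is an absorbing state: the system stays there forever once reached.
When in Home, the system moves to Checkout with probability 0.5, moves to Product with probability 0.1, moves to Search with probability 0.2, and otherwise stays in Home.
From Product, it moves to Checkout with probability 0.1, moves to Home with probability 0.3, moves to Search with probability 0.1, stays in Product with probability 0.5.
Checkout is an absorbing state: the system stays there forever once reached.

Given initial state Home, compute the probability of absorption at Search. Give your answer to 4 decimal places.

Let h(s) be the probability of absorption at Search starting from transient state s. Then h(Search) = 1 and h(Checkout) = 0. By first-step analysis:
h(Home) = 0.2·1 + 0.2·h(Home) + 0.1·h(Product) + 0.5·0
h(Product) = 0.1·1 + 0.3·h(Home) + 0.5·h(Product) + 0.1·0
Solving: h(Home) = 0.2973, h(Product) = 0.3784.
Starting from Home, the probability is 0.2973.

0.2973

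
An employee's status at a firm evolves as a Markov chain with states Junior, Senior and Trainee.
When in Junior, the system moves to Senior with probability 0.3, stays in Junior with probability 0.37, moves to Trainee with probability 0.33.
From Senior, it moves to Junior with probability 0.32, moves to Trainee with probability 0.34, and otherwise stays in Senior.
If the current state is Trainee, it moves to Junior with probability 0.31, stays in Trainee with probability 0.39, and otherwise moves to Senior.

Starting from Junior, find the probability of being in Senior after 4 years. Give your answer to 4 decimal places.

Propagate the distribution vector 4 years from Junior.
After 0 years: (1.0000, 0.0000, 0.0000)
After 1 year: (0.3700, 0.3000, 0.3300)
After 2 years: (0.3352, 0.3120, 0.3528)
After 3 years: (0.3332, 0.3125, 0.3543)
After 4 years: (0.3331, 0.3125, 0.3544)
P(in Senior after 4 years) = 0.3125

0.3125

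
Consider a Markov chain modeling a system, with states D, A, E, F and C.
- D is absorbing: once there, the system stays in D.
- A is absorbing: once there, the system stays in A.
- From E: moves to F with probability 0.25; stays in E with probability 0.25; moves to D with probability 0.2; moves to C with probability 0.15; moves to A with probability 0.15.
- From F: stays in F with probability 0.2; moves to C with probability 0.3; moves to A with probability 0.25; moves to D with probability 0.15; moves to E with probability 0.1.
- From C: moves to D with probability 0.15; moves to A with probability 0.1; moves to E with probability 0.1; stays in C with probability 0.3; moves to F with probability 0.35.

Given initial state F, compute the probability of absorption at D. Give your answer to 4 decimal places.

0.4431

Let h(s) be the probability of absorption at D starting from transient state s. Then h(D) = 1 and h(A) = 0. By first-step analysis:
h(E) = 0.2·1 + 0.15·0 + 0.25·h(E) + 0.25·h(F) + 0.15·h(C)
h(F) = 0.15·1 + 0.25·0 + 0.1·h(E) + 0.2·h(F) + 0.3·h(C)
h(C) = 0.15·1 + 0.1·0 + 0.1·h(E) + 0.35·h(F) + 0.3·h(C)
Solving: h(E) = 0.5163, h(F) = 0.4431, h(C) = 0.5096.
Starting from F, the probability is 0.4431.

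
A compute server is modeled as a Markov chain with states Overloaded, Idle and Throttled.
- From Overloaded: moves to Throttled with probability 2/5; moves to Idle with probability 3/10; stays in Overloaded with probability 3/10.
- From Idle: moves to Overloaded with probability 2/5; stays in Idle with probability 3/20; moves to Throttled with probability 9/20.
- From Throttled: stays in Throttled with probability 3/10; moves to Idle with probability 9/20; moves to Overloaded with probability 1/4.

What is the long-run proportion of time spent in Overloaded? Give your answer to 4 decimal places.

0.3121

Let the stationary distribution be π with π = πP and π_1 + π_2 + π_3 = 1.
π_1 = 0.3·π_1 + 0.4·π_2 + 0.25·π_3
π_2 = 0.3·π_1 + 0.15·π_2 + 0.45·π_3
Solving with the normalization constraint gives π = (0.3121, 0.3101, 0.3777).
So the stationary probability of Overloaded is 0.3121.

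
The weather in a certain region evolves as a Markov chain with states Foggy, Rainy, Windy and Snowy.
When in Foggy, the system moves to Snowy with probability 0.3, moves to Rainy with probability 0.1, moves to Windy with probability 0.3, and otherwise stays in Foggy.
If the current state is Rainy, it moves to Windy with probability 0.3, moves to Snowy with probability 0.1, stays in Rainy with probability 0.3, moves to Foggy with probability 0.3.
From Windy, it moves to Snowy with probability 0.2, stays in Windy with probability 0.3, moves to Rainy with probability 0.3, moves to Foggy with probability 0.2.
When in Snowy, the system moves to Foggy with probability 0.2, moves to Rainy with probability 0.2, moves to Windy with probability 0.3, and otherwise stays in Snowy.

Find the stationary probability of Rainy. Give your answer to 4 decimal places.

0.2280

Let the stationary distribution be π with π = πP and π_1 + π_2 + π_3 + π_4 = 1.
π_1 = 0.3·π_1 + 0.3·π_2 + 0.2·π_3 + 0.2·π_4
π_2 = 0.1·π_1 + 0.3·π_2 + 0.3·π_3 + 0.2·π_4
π_3 = 0.3·π_1 + 0.3·π_2 + 0.3·π_3 + 0.3·π_4
Solving with the normalization constraint gives π = (0.2476, 0.2280, 0.3000, 0.2244).
So the stationary probability of Rainy is 0.2280.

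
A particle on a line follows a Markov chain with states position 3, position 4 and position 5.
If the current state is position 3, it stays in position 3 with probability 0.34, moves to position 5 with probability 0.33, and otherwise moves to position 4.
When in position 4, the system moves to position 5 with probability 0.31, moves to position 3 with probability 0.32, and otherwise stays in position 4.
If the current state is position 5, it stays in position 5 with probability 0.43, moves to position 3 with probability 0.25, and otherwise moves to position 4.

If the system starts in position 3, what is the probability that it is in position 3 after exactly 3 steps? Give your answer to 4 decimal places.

Propagate the distribution vector 3 steps from position 3.
After 0 steps: (1.0000, 0.0000, 0.0000)
After 1 step: (0.3400, 0.3300, 0.3300)
After 2 steps: (0.3037, 0.3399, 0.3564)
After 3 steps: (0.3011, 0.3400, 0.3588)
P(in position 3 after 3 steps) = 0.3011

0.3011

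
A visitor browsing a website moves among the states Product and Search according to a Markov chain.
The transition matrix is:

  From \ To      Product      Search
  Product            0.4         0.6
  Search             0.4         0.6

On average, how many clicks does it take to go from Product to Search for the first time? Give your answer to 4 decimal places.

Let t(s) be the expected number of clicks to first reach Search from state s, with t(Search) = 0. Conditioning on the first click:
t(Product) = 1 + 0.4·t(Product)
Solving: t(Product) = 1.6667.
Expected clicks from Product to Search: 1.6667.

1.6667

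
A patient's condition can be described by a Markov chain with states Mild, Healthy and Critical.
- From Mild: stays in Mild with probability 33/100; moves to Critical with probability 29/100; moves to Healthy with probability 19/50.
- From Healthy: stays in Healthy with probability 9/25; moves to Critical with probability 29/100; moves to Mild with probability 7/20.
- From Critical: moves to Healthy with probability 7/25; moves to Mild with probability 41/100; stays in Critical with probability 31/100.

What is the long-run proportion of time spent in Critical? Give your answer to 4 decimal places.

Let the stationary distribution be π with π = πP and π_1 + π_2 + π_3 = 1.
π_1 = 0.33·π_1 + 0.35·π_2 + 0.41·π_3
π_2 = 0.38·π_1 + 0.36·π_2 + 0.28·π_3
Solving with the normalization constraint gives π = (0.3605, 0.3435, 0.2959).
So the stationary probability of Critical is 0.2959.

0.2959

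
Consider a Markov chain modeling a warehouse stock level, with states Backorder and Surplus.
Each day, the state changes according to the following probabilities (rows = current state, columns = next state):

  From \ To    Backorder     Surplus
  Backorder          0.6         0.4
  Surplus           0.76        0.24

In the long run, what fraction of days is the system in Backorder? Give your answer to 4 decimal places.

Let the stationary distribution be π with π = πP and π_1 + π_2 = 1.
π_1 = 0.6·π_1 + 0.76·π_2
Solving with the normalization constraint gives π = (0.6552, 0.3448).
So the stationary probability of Backorder is 0.6552.

0.6552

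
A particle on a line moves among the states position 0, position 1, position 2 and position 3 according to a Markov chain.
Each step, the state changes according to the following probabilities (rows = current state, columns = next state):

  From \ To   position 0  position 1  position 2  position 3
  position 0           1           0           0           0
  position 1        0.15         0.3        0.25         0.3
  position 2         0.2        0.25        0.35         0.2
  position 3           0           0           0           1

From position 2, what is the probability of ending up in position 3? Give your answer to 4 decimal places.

Let h(s) be the probability of absorption at position 3 starting from transient state s. Then h(position 3) = 1 and h(position 0) = 0. By first-step analysis:
h(position 1) = 0.15·0 + 0.3·h(position 1) + 0.25·h(position 2) + 0.3·1
h(position 2) = 0.2·0 + 0.25·h(position 1) + 0.35·h(position 2) + 0.2·1
Solving: h(position 1) = 0.6242, h(position 2) = 0.5478.
Starting from position 2, the probability is 0.5478.

0.5478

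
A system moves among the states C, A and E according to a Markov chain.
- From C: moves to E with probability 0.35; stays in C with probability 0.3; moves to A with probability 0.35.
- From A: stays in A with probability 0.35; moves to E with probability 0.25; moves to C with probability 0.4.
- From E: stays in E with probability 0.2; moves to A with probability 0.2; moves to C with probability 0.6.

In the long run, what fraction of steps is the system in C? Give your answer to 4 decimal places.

Let the stationary distribution be π with π = πP and π_1 + π_2 + π_3 = 1.
π_1 = 0.3·π_1 + 0.4·π_2 + 0.6·π_3
π_2 = 0.35·π_1 + 0.35·π_2 + 0.2·π_3
Solving with the normalization constraint gives π = (0.4141, 0.3084, 0.2775).
So the stationary probability of C is 0.4141.

0.4141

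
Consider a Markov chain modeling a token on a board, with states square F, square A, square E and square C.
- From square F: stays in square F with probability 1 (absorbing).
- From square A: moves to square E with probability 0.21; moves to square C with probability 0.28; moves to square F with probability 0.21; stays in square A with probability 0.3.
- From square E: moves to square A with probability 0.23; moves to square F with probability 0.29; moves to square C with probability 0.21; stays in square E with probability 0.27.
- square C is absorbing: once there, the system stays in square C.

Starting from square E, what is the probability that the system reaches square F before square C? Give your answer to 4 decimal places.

0.5431

Let h(s) be the probability of absorption at square F starting from transient state s. Then h(square F) = 1 and h(square C) = 0. By first-step analysis:
h(square A) = 0.21·1 + 0.3·h(square A) + 0.21·h(square E) + 0.28·0
h(square E) = 0.29·1 + 0.23·h(square A) + 0.27·h(square E) + 0.21·0
Solving: h(square A) = 0.4629, h(square E) = 0.5431.
Starting from square E, the probability is 0.5431.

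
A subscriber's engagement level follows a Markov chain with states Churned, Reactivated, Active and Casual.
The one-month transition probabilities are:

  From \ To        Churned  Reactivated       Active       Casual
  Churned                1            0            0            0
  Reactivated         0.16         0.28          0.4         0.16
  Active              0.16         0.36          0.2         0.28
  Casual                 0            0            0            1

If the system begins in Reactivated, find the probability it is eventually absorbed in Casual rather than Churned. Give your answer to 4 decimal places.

0.5556

Let h(s) be the probability of absorption at Casual starting from transient state s. Then h(Casual) = 1 and h(Churned) = 0. By first-step analysis:
h(Reactivated) = 0.16·0 + 0.28·h(Reactivated) + 0.4·h(Active) + 0.16·1
h(Active) = 0.16·0 + 0.36·h(Reactivated) + 0.2·h(Active) + 0.28·1
Solving: h(Reactivated) = 0.5556, h(Active) = 0.6000.
Starting from Reactivated, the probability is 0.5556.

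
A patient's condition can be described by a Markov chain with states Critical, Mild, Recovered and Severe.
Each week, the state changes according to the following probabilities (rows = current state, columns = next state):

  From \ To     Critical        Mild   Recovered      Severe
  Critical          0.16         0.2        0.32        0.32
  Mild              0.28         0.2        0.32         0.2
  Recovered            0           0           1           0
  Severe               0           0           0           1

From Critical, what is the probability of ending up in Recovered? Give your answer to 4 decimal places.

Let h(s) be the probability of absorption at Recovered starting from transient state s. Then h(Recovered) = 1 and h(Severe) = 0. By first-step analysis:
h(Critical) = 0.16·h(Critical) + 0.2·h(Mild) + 0.32·1 + 0.32·0
h(Mild) = 0.28·h(Critical) + 0.2·h(Mild) + 0.32·1 + 0.2·0
Solving: h(Critical) = 0.5195, h(Mild) = 0.5818.
Starting from Critical, the probability is 0.5195.

0.5195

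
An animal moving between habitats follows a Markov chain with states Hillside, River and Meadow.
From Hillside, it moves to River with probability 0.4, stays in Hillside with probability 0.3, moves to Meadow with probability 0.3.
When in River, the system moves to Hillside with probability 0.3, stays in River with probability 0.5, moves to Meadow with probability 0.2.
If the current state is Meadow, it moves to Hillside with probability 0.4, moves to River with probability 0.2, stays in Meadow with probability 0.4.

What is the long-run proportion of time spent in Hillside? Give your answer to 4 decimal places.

Let the stationary distribution be π with π = πP and π_1 + π_2 + π_3 = 1.
π_1 = 0.3·π_1 + 0.3·π_2 + 0.4·π_3
π_2 = 0.4·π_1 + 0.5·π_2 + 0.2·π_3
Solving with the normalization constraint gives π = (0.3291, 0.3797, 0.2911).
So the stationary probability of Hillside is 0.3291.

0.3291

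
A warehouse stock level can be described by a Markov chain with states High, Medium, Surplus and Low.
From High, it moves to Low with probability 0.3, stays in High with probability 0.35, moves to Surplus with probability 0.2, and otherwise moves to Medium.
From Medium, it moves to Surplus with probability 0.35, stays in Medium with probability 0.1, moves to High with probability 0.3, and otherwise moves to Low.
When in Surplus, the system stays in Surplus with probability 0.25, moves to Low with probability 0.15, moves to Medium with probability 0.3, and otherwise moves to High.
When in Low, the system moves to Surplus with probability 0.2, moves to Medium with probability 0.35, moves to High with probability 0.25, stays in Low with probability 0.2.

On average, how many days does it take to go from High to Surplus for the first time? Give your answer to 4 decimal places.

4.3674

Let t(s) be the expected number of days to first reach Surplus from state s, with t(Surplus) = 0. Conditioning on the first day:
t(High) = 1 + 0.35·t(High) + 0.15·t(Medium) + 0.3·t(Low)
t(Medium) = 1 + 0.3·t(High) + 0.1·t(Medium) + 0.25·t(Low)
t(Low) = 1 + 0.25·t(High) + 0.35·t(Medium) + 0.2·t(Low)
Solving: t(High) = 4.3674, t(Medium) = 3.7488, t(Low) = 4.2549.
Expected days from High to Surplus: 4.3674.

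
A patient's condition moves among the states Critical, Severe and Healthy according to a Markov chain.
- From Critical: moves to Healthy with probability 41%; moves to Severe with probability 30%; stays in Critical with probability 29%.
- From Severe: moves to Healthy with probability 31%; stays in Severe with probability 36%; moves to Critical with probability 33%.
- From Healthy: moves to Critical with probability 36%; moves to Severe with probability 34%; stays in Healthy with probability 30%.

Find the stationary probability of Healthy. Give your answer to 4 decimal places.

0.3393

Let the stationary distribution be π with π = πP and π_1 + π_2 + π_3 = 1.
π_1 = 0.29·π_1 + 0.33·π_2 + 0.36·π_3
π_2 = 0.3·π_1 + 0.36·π_2 + 0.34·π_3
Solving with the normalization constraint gives π = (0.3271, 0.3336, 0.3393).
So the stationary probability of Healthy is 0.3393.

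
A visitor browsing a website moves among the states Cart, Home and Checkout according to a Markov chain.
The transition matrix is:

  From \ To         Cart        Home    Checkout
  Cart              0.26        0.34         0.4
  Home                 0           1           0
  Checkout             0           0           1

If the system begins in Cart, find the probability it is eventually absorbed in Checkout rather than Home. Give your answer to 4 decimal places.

0.5405

Let h(s) be the probability of absorption at Checkout starting from transient state s. Then h(Checkout) = 1 and h(Home) = 0. By first-step analysis:
h(Cart) = 0.26·h(Cart) + 0.34·0 + 0.4·1
Solving: h(Cart) = 0.5405.
Starting from Cart, the probability is 0.5405.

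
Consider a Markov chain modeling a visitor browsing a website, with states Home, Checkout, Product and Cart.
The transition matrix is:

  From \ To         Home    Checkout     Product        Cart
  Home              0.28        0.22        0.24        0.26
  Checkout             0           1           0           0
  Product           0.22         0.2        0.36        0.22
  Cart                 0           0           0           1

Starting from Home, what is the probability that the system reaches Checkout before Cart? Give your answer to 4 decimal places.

0.4627

Let h(s) be the probability of absorption at Checkout starting from transient state s. Then h(Checkout) = 1 and h(Cart) = 0. By first-step analysis:
h(Home) = 0.28·h(Home) + 0.22·1 + 0.24·h(Product) + 0.26·0
h(Product) = 0.22·h(Home) + 0.2·1 + 0.36·h(Product) + 0.22·0
Solving: h(Home) = 0.4627, h(Product) = 0.4716.
Starting from Home, the probability is 0.4627.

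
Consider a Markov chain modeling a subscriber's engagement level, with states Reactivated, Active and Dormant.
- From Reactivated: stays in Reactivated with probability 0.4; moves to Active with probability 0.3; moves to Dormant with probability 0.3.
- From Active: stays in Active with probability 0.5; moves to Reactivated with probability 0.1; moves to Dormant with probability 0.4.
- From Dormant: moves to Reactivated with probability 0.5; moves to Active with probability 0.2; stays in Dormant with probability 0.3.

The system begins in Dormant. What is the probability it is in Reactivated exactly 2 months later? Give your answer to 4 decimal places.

Sum over the intermediate state after 1 month:
P = P(Dormant→Reactivated)·P(Reactivated→Reactivated) + P(Dormant→Active)·P(Active→Reactivated) + P(Dormant→Dormant)·P(Dormant→Reactivated)
  = 0.5×0.4 + 0.2×0.1 + 0.3×0.5
  = 0.2000 + 0.0200 + 0.1500 = 0.3700

0.3700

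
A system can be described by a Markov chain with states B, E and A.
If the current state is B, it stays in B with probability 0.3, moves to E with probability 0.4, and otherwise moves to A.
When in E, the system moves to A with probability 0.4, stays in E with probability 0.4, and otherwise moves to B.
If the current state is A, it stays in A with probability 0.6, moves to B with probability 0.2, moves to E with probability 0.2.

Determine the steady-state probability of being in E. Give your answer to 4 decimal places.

0.3056

Let the stationary distribution be π with π = πP and π_1 + π_2 + π_3 = 1.
π_1 = 0.3·π_1 + 0.2·π_2 + 0.2·π_3
π_2 = 0.4·π_1 + 0.4·π_2 + 0.2·π_3
Solving with the normalization constraint gives π = (0.2222, 0.3056, 0.4722).
So the stationary probability of E is 0.3056.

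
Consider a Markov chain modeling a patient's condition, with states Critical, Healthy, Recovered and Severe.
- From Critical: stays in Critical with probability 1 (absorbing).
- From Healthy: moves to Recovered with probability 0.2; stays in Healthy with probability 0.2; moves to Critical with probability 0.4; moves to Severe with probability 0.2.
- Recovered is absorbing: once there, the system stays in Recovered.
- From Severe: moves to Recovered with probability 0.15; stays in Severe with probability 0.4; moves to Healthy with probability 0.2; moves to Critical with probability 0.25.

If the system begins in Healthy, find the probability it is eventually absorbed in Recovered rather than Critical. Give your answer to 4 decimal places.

0.3409

Let h(s) be the probability of absorption at Recovered starting from transient state s. Then h(Recovered) = 1 and h(Critical) = 0. By first-step analysis:
h(Healthy) = 0.4·0 + 0.2·h(Healthy) + 0.2·1 + 0.2·h(Severe)
h(Severe) = 0.25·0 + 0.2·h(Healthy) + 0.15·1 + 0.4·h(Severe)
Solving: h(Healthy) = 0.3409, h(Severe) = 0.3636.
Starting from Healthy, the probability is 0.3409.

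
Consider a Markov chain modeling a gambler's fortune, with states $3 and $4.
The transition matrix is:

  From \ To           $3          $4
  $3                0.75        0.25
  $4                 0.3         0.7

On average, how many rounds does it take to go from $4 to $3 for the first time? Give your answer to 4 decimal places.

Let t(s) be the expected number of rounds to first reach $3 from state s, with t($3) = 0. Conditioning on the first round:
t($4) = 1 + 0.7·t($4)
Solving: t($4) = 3.3333.
Expected rounds from $4 to $3: 3.3333.

3.3333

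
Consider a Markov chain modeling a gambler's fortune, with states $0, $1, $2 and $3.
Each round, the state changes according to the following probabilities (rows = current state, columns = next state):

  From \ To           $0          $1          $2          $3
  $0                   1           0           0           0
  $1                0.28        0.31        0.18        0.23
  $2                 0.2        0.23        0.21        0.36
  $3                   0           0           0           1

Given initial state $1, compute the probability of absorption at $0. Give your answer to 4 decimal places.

Let h(s) be the probability of absorption at $0 starting from transient state s. Then h($0) = 1 and h($3) = 0. By first-step analysis:
h($1) = 0.28·1 + 0.31·h($1) + 0.18·h($2) + 0.23·0
h($2) = 0.2·1 + 0.23·h($1) + 0.21·h($2) + 0.36·0
Solving: h($1) = 0.5106, h($2) = 0.4018.
Starting from $1, the probability is 0.5106.

0.5106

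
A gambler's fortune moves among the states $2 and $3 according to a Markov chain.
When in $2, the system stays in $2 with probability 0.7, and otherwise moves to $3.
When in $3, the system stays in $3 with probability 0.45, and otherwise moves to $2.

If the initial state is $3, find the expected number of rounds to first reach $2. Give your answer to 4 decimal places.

Let t(s) be the expected number of rounds to first reach $2 from state s, with t($2) = 0. Conditioning on the first round:
t($3) = 1 + 0.45·t($3)
Solving: t($3) = 1.8182.
Expected rounds from $3 to $2: 1.8182.

1.8182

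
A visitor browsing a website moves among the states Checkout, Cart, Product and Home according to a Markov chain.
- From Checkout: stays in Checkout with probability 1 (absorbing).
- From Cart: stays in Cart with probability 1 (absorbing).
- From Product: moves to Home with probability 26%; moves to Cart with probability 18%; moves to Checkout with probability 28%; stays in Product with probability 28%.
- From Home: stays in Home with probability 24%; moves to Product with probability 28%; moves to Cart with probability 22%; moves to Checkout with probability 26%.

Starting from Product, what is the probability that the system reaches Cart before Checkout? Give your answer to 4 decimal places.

Let h(s) be the probability of absorption at Cart starting from transient state s. Then h(Cart) = 1 and h(Checkout) = 0. By first-step analysis:
h(Product) = 0.28·0 + 0.18·1 + 0.28·h(Product) + 0.26·h(Home)
h(Home) = 0.26·0 + 0.22·1 + 0.28·h(Product) + 0.24·h(Home)
Solving: h(Product) = 0.4089, h(Home) = 0.4401.
Starting from Product, the probability is 0.4089.

0.4089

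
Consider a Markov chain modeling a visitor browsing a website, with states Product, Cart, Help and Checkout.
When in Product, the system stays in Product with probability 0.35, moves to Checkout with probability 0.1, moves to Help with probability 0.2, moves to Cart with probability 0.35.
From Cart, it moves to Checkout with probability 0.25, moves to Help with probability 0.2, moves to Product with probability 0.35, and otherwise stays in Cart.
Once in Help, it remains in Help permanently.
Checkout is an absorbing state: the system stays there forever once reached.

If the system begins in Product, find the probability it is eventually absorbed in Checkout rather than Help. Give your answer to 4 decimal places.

0.4214

Let h(s) be the probability of absorption at Checkout starting from transient state s. Then h(Checkout) = 1 and h(Help) = 0. By first-step analysis:
h(Product) = 0.35·h(Product) + 0.35·h(Cart) + 0.2·0 + 0.1·1
h(Cart) = 0.35·h(Product) + 0.2·h(Cart) + 0.2·0 + 0.25·1
Solving: h(Product) = 0.4214, h(Cart) = 0.4969.
Starting from Product, the probability is 0.4214.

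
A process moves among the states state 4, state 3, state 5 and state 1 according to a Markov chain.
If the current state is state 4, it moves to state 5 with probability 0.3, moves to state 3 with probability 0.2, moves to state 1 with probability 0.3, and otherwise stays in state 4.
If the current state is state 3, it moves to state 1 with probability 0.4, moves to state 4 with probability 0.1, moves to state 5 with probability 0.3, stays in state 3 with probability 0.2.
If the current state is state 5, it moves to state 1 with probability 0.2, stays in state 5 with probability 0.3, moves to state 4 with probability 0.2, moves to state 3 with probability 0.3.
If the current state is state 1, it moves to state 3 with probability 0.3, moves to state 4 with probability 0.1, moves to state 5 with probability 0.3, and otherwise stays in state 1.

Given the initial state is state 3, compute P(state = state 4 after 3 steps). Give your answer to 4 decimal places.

0.1440

Propagate the distribution vector 3 steps from state 3.
After 0 steps: (0.0000, 1.0000, 0.0000, 0.0000)
After 1 step: (0.1000, 0.2000, 0.3000, 0.4000)
After 2 steps: (0.1400, 0.2700, 0.3000, 0.2900)
After 3 steps: (0.1440, 0.2590, 0.3000, 0.2970)
P(in state 4 after 3 steps) = 0.1440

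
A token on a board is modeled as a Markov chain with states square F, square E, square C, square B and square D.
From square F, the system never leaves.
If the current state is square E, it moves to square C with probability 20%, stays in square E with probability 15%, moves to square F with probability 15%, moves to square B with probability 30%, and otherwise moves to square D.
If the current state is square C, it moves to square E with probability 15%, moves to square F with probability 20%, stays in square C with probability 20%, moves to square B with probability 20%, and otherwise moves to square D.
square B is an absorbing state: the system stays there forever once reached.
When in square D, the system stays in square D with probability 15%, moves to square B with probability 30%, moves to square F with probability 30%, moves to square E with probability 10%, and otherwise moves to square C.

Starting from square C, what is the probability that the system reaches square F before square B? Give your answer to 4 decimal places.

0.4769

Let h(s) be the probability of absorption at square F starting from transient state s. Then h(square F) = 1 and h(square B) = 0. By first-step analysis:
h(square E) = 0.15·1 + 0.15·h(square E) + 0.2·h(square C) + 0.3·0 + 0.2·h(square D)
h(square C) = 0.2·1 + 0.15·h(square E) + 0.2·h(square C) + 0.2·0 + 0.25·h(square D)
h(square D) = 0.3·1 + 0.1·h(square E) + 0.15·h(square C) + 0.3·0 + 0.15·h(square D)
Solving: h(square E) = 0.4027, h(square C) = 0.4769, h(square D) = 0.4845.
Starting from square C, the probability is 0.4769.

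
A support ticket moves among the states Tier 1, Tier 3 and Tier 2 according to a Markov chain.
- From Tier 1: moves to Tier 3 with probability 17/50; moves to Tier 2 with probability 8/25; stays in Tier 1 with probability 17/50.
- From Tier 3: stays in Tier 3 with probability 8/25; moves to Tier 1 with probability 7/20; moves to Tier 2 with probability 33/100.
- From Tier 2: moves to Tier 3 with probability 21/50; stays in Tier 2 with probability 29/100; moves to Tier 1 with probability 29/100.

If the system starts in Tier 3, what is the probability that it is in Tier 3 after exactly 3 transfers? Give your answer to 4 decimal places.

Propagate the distribution vector 3 transfers from Tier 3.
After 0 transfers: (0.0000, 1.0000, 0.0000)
After 1 transfer: (0.3500, 0.3200, 0.3300)
After 2 transfers: (0.3267, 0.3600, 0.3133)
After 3 transfers: (0.3279, 0.3579, 0.3142)
P(in Tier 3 after 3 transfers) = 0.3579

0.3579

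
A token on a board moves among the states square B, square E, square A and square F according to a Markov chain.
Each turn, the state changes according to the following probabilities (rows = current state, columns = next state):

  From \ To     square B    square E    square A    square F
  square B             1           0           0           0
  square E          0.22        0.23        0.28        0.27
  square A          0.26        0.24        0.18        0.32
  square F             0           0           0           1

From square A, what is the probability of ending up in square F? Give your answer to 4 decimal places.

0.5516

Let h(s) be the probability of absorption at square F starting from transient state s. Then h(square F) = 1 and h(square B) = 0. By first-step analysis:
h(square E) = 0.22·0 + 0.23·h(square E) + 0.28·h(square A) + 0.27·1
h(square A) = 0.26·0 + 0.24·h(square E) + 0.18·h(square A) + 0.32·1
Solving: h(square E) = 0.5512, h(square A) = 0.5516.
Starting from square A, the probability is 0.5516.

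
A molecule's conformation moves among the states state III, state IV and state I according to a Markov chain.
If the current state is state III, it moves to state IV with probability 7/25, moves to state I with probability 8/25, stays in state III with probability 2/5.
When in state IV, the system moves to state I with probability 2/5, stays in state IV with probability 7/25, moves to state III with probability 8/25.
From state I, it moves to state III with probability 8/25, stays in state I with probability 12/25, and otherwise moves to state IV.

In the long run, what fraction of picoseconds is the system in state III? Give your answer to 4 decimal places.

0.3478

Let the stationary distribution be π with π = πP and π_1 + π_2 + π_3 = 1.
π_1 = 0.4·π_1 + 0.32·π_2 + 0.32·π_3
π_2 = 0.28·π_1 + 0.28·π_2 + 0.2·π_3
Solving with the normalization constraint gives π = (0.3478, 0.2476, 0.4045).
So the stationary probability of state III is 0.3478.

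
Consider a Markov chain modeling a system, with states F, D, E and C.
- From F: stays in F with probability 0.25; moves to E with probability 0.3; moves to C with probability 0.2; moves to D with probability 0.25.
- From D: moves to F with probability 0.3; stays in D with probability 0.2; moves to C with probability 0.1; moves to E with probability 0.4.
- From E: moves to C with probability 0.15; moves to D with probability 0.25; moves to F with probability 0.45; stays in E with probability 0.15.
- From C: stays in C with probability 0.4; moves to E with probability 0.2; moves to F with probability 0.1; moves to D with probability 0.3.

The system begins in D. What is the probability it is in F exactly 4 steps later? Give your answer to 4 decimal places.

0.2863

Propagate the distribution vector 4 steps from D.
After 0 steps: (0.0000, 1.0000, 0.0000, 0.0000)
After 1 step: (0.3000, 0.2000, 0.4000, 0.1000)
After 2 steps: (0.3250, 0.2450, 0.2500, 0.1800)
After 3 steps: (0.2853, 0.2468, 0.2690, 0.1990)
After 4 steps: (0.2863, 0.2476, 0.2644, 0.2017)
P(in F after 4 steps) = 0.2863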